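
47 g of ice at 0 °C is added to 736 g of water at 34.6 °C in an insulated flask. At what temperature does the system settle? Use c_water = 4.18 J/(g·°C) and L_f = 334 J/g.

T_f ≈ 27.7 °C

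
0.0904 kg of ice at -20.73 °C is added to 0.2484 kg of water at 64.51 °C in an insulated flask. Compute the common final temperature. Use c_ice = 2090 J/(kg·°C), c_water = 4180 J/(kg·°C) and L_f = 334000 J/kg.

T_f ≈ 23.2 °C

Heat gained plus heat lost sum to zero:
ice -20.73→0 °C: 0.0904×2090×20.73 = 3916.6; fusion: m_ice L_f = 0.0904×334000 = 30194; meltwater 0→T: 0.0904×4180×T = 377.87 T; water cools: 0.2484×4180×(T − 64.51) = 1038.3(T − 64.51)
1416.2 T = 66982 − 34110 = 32871
T ≈ 23.21 °C. Since T > 0 °C, the all-ice-melts assumption holds.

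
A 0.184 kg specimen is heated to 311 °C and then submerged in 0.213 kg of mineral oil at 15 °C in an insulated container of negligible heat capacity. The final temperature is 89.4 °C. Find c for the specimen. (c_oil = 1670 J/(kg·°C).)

m_s c (T_s − T_f) = m_oil c_oil (T_f − T_0):
0.184×c×(311 − 89.4) = 0.213×1670×(89.4 − 15)
40.77 c = 26465  ⇒  c ≈ 649.1 J/(kg·°C)

c ≈ 649 J/(kg·°C)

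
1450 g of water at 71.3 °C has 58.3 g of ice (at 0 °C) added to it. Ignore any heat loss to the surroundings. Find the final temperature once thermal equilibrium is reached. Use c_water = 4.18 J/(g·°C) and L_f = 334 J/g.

Sum of m c ΔT and latent-heat terms is zero:
latent heat to melt: 58.3·334 = 19472
  meltwater 0→T: 58.3·4.18·T = 243.69 T
  water: 6061(T − 71.3)
6304.7 T = 432149 − 19472 = 412677
T ≈ 65.46 °C. Since T > 0 °C, the all-ice-melts assumption holds.

T_f ≈ 65.5 °C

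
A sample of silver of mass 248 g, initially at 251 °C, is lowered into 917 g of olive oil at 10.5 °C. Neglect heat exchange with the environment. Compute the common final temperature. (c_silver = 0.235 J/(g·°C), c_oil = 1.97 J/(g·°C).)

T_f ≈ 18.0 °C

T_f is the heat-capacity-weighted average of the initial temperatures:
T_f = (58.28·251 + 1806.5·10.5) / (58.28 + 1806.5)
    = 33596 / 1864.8 ≈ 18.02 °C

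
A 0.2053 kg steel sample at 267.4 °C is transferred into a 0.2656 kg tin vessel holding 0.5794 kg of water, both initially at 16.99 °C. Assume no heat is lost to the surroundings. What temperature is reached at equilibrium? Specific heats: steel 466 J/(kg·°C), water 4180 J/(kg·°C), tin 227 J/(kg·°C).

Taking heat into each body as positive, Σ m c ΔT = 0:
0.2053·466·(T − 267.4) + 0.5794·4180·(T − 16.99) + 0.2656·227·(T − 16.99) = 0
(95.67 + 2421.9 + 60.29) T = 95.67·267.4 + 2421.9·16.99 + 60.29·16.99
T = 67754 / 2577.9 = 26.3 °C

T_f ≈ 26.3 °C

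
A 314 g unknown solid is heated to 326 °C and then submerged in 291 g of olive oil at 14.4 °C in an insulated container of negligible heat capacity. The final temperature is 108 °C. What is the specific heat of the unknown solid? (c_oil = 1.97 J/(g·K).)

m_s c (T_s − T_f) = m_oil c_oil (T_f − T_0):
314·c·(326 − 108) = 291·1.97·(108 − 14.4)
68452 c = 53658  ⇒  c ≈ 0.7839 J/(g·K)

c ≈ 0.784 J/(g·K)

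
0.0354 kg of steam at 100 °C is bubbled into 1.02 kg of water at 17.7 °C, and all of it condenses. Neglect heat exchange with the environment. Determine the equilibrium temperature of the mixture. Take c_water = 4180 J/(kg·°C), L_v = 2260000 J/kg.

T_f ≈ 38.6 °C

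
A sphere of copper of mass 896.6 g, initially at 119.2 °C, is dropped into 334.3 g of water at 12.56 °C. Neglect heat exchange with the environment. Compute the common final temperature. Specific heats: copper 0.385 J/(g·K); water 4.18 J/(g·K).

T_f ≈ 33.7 °C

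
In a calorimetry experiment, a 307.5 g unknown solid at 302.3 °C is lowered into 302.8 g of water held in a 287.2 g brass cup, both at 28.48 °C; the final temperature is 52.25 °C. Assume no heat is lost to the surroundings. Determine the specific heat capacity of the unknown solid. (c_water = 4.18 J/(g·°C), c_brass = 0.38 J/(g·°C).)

c ≈ 0.425 J/(g·°C)

Net heat exchanged in the isolated system is zero:
307.5×c×(52.25 − 302.3) + 302.8×4.18×(52.25 − 28.48) + 287.2×0.38×(52.25 − 28.48) = 0
-76890 c = -32680
c = -32680/-76890 ≈ 0.425 J/(g·°C)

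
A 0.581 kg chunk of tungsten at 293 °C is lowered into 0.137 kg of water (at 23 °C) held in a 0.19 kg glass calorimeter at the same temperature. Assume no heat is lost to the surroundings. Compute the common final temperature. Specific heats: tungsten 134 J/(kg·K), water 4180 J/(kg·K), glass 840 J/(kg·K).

Heat gained plus heat lost sum to zero:
0.581*134*(T − 293) + 0.137*4180*(T − 23) + 0.19*840*(T − 23) = 0
(77.85 + 572.66 + 159.6) T = 77.85*293 + 572.66*23 + 159.6*23
T = 39653/810.11 ≈ 48.95 °C

T_f ≈ 48.9 °C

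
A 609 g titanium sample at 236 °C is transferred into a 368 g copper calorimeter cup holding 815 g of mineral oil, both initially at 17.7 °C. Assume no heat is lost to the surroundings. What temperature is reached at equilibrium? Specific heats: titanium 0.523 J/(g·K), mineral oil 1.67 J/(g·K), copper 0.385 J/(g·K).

T_f ≈ 55.9 °C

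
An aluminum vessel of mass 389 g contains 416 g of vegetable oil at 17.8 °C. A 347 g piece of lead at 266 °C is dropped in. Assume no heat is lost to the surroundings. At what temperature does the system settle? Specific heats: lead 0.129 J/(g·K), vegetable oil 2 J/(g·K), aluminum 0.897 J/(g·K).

Let T be the final temperature. ΣQ_i = 0:
347×0.129×(T − 266) + 416×2×(T − 17.8) + 389×0.897×(T − 17.8) = 0
44.76(T − 266) + 832(T − 17.8) + 348.93(T − 17.8) = 0
1225.7 T = 32928
T = 32928/1225.7 ≈ 26.86 °C

T_f ≈ 26.9 °C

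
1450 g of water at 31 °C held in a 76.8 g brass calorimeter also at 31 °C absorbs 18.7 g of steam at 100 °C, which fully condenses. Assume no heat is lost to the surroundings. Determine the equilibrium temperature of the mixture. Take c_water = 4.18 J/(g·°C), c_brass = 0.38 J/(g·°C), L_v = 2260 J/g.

T_f ≈ 38.7 °C

Conservation of energy gives ΣQ = 0:
condense steam: −18.7×2260 = −42262; condensed water 100 °C→T: 78.17(T − 100); original water: 6061(T − 31); brass cup: 76.8×0.38×(T − 31) = 29.18(T − 31)
6168.4 T = 42262 + 7816.6 + 188796 = 238874
T ≈ 38.73 °C, under the boiling point, so the assumption holds.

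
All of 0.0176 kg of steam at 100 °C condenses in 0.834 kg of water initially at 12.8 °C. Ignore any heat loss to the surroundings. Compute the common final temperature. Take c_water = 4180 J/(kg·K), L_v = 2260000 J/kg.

T_f ≈ 25.8 °C

Energy balance with sensible and latent terms:
latent heat released on condensation: 0.0176·2260000 = 39776
  condensed water 100 °C→T: 73.57(T − 100)
  water warms: 0.834·4180·(T − 12.8) = 3486.1(T − 12.8)
3559.7 T = 39776 + 7356.8 + 44622 = 91755
T ≈ 25.78 °C — below 100 °C, confirming all the steam condensed.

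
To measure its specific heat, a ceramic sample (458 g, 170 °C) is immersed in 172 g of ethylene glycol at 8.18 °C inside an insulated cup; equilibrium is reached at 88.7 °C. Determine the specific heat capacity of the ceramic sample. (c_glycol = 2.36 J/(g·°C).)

c ≈ 0.878 J/(g·°C)

Energy conservation, ΣQ = 0:
458·c·(88.7 − 170) + 172·2.36·(88.7 − 8.18) = 0
-37235 c = -32685
c = -32685/-37235 ≈ 0.8778 J/(g·°C)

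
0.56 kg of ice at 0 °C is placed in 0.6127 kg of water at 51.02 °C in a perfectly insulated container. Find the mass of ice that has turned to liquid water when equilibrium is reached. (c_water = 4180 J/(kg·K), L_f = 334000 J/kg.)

m_melted ≈ 0.391 kg

Water can give up m c ΔT = 0.6127·4180·51.02 = 130667 J before reaching 0 °C.
Melting all 0.56 kg of ice would need 0.56·334000 = 187040 J.
Since 130667 < 187040 J, not all the ice melts; equilibrium is at 0 °C.
m_melted·334000 = 130667  ⇒  m_melted ≈ 0.3912 kg.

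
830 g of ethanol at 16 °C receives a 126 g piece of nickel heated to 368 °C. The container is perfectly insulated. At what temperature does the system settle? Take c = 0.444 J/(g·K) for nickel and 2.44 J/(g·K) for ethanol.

T_f ≈ 25.5 °C

T_f is the heat-capacity-weighted average of the initial temperatures:
T_f = (55.94*368 + 2025.2*16) / (55.94 + 2025.2)
    = 52991 / 2081.1 ≈ 25.46 °C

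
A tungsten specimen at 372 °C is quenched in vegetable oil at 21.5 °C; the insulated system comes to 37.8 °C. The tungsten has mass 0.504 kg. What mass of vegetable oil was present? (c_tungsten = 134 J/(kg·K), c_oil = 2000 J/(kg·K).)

m ≈ 0.692 kg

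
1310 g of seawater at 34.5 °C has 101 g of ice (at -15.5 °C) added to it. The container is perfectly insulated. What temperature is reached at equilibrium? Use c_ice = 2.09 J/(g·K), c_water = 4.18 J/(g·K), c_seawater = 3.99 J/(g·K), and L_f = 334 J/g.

Setting the total heat transfer to zero:
ice -15.5→0 °C: 101·2.09·15.5 = 3271.9; fusion: m_ice L_f = 101·334 = 33734; meltwater 0→T: 101·4.18·T = 422.18 T; seawater cools: 1310·3.99·(T − 34.5) = 5226.9(T − 34.5)
5649.1 T = 180328 − 37006 = 143322
T ≈ 25.37 °C — above 0 °C, consistent with complete melting.

T_f ≈ 25.4 °C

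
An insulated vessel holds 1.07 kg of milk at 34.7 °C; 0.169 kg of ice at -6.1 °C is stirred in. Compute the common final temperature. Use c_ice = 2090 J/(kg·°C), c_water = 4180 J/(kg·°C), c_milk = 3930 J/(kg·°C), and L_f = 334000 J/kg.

T_f ≈ 17.8 °C

Energy conservation, ΣQ = 0:
warm ice to 0 °C: 0.169×2090×(0 − (-6.1)) = 2154.6; latent heat to melt: 0.169×334000 = 56446; warm the meltwater: 706.42 T; milk cools: 1.07×3930×(T − 34.7) = 4205.1(T − 34.7)
4911.5 T = 145917 − 58601 = 87316
T ≈ 17.78 °C (positive, so assuming full melt was valid).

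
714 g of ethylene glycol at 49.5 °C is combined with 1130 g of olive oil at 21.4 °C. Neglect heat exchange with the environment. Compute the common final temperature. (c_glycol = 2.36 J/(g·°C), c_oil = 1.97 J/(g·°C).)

T_f ≈ 33.5 °C

Set heat shed by the hot body equal to heat absorbed by the cold body:
714·2.36·(49.5 − T) = 1130·1.97·(T − 21.4)
1685(49.5 − T) = 2226.1(T − 21.4)
3911.1 T = 131048  ⇒  T ≈ 33.51 °C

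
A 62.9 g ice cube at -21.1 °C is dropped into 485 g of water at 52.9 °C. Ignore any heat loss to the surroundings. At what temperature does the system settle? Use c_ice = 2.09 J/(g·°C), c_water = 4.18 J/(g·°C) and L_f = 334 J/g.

T_f ≈ 36.4 °C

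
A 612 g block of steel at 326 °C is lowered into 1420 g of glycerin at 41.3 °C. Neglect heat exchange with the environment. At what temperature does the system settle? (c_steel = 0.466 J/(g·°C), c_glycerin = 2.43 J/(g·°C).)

T_f ≈ 63.0 °C

Heat gained plus heat lost sum to zero:
612×0.466×(T − 326) + 1420×2.43×(T − 41.3) = 0
285.19(T − 326) + 3450.6(T − 41.3) = 0
3735.8 T = 235482
T ≈ 63.03 °C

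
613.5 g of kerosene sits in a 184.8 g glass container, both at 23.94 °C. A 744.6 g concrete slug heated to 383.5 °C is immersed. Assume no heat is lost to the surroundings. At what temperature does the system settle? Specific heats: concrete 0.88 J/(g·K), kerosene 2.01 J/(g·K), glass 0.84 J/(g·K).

T_f ≈ 139.2 °C

Heat gained plus heat lost sum to zero:
744.6·0.88·(T − 383.5) + 613.5·2.01·(T − 23.94) + 184.8·0.84·(T − 23.94) = 0
655.25(T − 383.5) + 1233.1(T − 23.94) + 155.23(T − 23.94) = 0
(655.25 + 1233.1 + 155.23) T = 655.25·383.5 + 1233.1·23.94 + 155.23·23.94
T = 284525/2043.6 ≈ 139.23 °C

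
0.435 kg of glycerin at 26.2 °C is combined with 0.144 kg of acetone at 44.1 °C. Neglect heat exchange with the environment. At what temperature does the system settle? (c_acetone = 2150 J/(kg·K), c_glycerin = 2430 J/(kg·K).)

T_f ≈ 30.3 °C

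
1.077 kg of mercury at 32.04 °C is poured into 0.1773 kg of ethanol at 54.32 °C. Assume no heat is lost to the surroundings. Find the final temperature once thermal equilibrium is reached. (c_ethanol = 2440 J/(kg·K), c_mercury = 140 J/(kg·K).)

T_f ≈ 48.6 °C

T_f = Σ m_i c_i T_i / Σ m_i c_i:
T_f = (432.61×54.32 + 150.78×32.04) / (432.61 + 150.78)
    = 28330 / 583.39 ≈ 48.56 °C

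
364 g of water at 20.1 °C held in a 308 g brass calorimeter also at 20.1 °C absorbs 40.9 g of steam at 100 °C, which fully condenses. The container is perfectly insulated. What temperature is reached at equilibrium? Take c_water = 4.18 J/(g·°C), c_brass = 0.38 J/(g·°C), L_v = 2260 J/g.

T_f ≈ 78.7 °C

Sum of m c ΔT and latent-heat terms is zero:
condense steam: −40.9×2260 = −92434; condensed water 100 °C→T: 170.96(T − 100); original water: 1521.5(T − 20.1); cup: 117.04(T − 20.1)
1809.5 T = 92434 + 17096 + 32935 = 142465
T ≈ 78.73 °C, under the boiling point, so the assumption holds.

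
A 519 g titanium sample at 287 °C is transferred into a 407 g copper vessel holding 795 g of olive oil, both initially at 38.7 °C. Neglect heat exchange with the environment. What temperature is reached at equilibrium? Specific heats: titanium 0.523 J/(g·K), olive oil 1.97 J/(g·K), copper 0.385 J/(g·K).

T_f = Σ m_i c_i T_i / Σ m_i c_i:
T_f = (271.44*287 + 1566.2*38.7 + 156.69*38.7) / (271.44 + 1566.2 + 156.69)
    = 144577 / 1994.3 ≈ 72.50 °C

T_f ≈ 72.5 °C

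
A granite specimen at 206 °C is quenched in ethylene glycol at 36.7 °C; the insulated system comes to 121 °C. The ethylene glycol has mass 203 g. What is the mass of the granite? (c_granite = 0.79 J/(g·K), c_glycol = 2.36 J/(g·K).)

Setting the total heat transfer to zero:
m×0.79×(121 − 206) + 203×2.36×(121 − 36.7) = 0
-67.15 m = -40386
m = -40386/-67.15 ≈ 601.4 g

m ≈ 601 g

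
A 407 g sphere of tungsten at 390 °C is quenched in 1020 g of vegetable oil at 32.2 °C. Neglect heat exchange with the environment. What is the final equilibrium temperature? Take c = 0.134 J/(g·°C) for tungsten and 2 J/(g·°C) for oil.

T_f = Σ m_i c_i T_i / Σ m_i c_i:
T_f = (54.54·390 + 2040·32.2) / (54.54 + 2040)
    = 86958 / 2094.5 ≈ 41.52 °C

T_f ≈ 41.5 °C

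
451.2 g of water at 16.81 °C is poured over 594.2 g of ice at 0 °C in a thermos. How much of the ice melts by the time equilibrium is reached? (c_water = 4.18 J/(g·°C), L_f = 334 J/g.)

Water can give up m c ΔT = 451.2·4.18·16.81 = 31704 J before reaching 0 °C.
Melting all 594.2 g of ice would need 594.2·334 = 198463 J.
Since 31704 < 198463 J, not all the ice melts; equilibrium is at 0 °C.
Mass melted = 31704/334 ≈ 94.92 g.

m_melted ≈ 94.9 g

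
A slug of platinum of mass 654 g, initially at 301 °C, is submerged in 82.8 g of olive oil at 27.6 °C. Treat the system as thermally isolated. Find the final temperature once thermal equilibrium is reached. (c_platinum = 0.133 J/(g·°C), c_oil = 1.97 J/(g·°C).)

T_f ≈ 122.7 °C

T_f = Σ m_i c_i T_i / Σ m_i c_i:
T_f = (86.98×301 + 163.12×27.6) / (86.98 + 163.12)
    = 30684 / 250.1 ≈ 122.69 °C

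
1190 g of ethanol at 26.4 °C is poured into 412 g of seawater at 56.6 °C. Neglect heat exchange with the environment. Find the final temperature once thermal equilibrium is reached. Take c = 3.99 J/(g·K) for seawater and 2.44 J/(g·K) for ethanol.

T_f ≈ 37.3 °C

Net heat exchanged in the isolated system is zero:
412×3.99×(T − 56.6) + 1190×2.44×(T − 26.4) = 0
(1643.9 + 2903.6) T = 1643.9×56.6 + 2903.6×26.4
T = 169699/4547.5 ≈ 37.32 °C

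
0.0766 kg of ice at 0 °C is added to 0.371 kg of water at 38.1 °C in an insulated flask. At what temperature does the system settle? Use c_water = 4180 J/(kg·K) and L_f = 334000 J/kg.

T_f ≈ 17.9 °C

Setting the total heat transfer to zero:
melt ice: 0.0766×334000 = 25584; warm the meltwater: 320.19 T; water: 1550.8(T − 38.1)
1871 T = 59085 − 25584 = 33500
T ≈ 17.91 °C. Since T > 0 °C, the all-ice-melts assumption holds.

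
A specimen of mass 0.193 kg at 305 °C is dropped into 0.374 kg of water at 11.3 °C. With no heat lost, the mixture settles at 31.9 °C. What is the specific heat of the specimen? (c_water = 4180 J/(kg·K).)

m_s c (T_s − T_f) = m_water c_water (T_f − T_0):
0.193·c·(305 − 31.9) = 0.374·4180·(31.9 − 11.3)
52.71 c = 32204  ⇒  c ≈ 611 J/(kg·K)

c ≈ 611 J/(kg·K)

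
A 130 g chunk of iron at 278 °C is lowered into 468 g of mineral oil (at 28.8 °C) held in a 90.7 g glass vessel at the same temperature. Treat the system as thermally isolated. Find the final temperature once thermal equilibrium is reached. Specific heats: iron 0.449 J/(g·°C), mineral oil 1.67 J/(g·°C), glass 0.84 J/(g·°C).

T_f ≈ 44.7 °C

T_f is the heat-capacity-weighted average of the initial temperatures:
T_f = (58.37×278 + 781.56×28.8 + 76.19×28.8) / (58.37 + 781.56 + 76.19)
    = 40930 / 916.12 ≈ 44.68 °C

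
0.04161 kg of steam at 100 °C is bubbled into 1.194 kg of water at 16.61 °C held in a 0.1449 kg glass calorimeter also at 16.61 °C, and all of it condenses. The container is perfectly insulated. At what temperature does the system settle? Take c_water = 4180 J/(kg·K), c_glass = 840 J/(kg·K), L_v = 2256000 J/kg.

T_f ≈ 37.1 °C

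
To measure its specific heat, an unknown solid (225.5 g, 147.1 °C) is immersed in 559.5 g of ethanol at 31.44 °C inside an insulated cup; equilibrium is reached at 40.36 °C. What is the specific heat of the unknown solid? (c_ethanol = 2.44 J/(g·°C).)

c ≈ 0.506 J/(g·°C)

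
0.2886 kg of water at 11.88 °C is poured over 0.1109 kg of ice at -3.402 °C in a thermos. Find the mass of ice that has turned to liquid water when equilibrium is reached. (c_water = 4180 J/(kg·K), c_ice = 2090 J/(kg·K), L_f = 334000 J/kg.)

m_melted ≈ 0.0405 kg

Cooling the water to 0 °C releases 0.2886×4180×11.88 = 14331 J.
Warming the ice to 0 °C takes 0.1109×2090×3.402 = 788.52 J, leaving 13543 J for melting.
Fully melting the ice requires m_ice L_f = 0.1109×334000 = 37041 J.
That's not enough to melt it all — equilibrium is at 0 °C with ice remaining.
Mass melted = 13543/334000 ≈ 0.04055 kg.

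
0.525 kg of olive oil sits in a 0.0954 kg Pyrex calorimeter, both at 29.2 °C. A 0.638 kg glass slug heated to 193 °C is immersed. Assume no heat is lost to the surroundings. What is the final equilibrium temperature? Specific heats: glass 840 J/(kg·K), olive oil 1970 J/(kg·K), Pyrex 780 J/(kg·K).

T_f ≈ 82.6 °C

Conservation of energy gives ΣQ = 0:
0.638*840*(T − 193) + 0.525*1970*(T − 29.2) + 0.0954*780*(T − 29.2) = 0
535.92(T − 193) + 1034.2(T − 29.2) + 74.41(T − 29.2) = 0
1644.6 T = 135805
T = 135805/1644.6 ≈ 82.58 °C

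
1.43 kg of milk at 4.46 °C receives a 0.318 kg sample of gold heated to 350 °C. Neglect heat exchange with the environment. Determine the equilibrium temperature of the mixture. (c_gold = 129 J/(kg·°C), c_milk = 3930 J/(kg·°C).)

T_f ≈ 7.0 °C

Setting the total heat transfer to zero:
0.318*129*(T − 350) + 1.43*3930*(T − 4.46) = 0
41.02(T − 350) + 5619.9(T − 4.46) = 0
5660.9 T = 39422
T = 39422/5660.9 ≈ 6.96 °C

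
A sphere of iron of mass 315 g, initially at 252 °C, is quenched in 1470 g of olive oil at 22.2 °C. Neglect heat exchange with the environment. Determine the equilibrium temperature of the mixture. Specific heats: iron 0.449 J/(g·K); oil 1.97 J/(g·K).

Setting the total heat transfer to zero:
315*0.449*(T − 252) + 1470*1.97*(T − 22.2) = 0
141.44(T − 252) + 2895.9(T − 22.2) = 0
3037.3 T = 99931
T ≈ 32.90 °C

T_f ≈ 32.9 °C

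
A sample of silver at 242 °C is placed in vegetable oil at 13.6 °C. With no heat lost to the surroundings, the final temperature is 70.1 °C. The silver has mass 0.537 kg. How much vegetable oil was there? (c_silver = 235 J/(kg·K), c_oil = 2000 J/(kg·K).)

Heat lost by the silver = heat gained by the oil:
0.537×235×(242 − 70.1) = m×2000×(70.1 − 13.6)
113000 m = 21693  ⇒  m ≈ 0.192 kg

m ≈ 0.192 kg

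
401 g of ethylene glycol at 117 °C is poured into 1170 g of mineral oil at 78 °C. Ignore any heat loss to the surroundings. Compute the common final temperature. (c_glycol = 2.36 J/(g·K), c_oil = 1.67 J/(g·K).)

T_f ≈ 90.7 °C

Set heat shed by the hot body equal to heat absorbed by the cold body:
401×2.36×(117 − T) = 1170×1.67×(T − 78)
946.36(117 − T) = 1953.9(T − 78)
2900.3 T = 263128  ⇒  T ≈ 90.73 °C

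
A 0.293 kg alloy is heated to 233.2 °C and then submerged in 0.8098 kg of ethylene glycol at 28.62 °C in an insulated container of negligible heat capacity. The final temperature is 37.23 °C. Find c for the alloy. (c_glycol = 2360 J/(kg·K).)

c ≈ 287 J/(kg·K)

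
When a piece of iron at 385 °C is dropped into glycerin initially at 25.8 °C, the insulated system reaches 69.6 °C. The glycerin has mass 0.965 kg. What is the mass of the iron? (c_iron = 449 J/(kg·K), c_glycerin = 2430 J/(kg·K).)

Heat lost by the iron = heat gained by the glycerin:
m×449×(385 − 69.6) = 0.965×2430×(69.6 − 25.8)
141615 m = 102709  ⇒  m ≈ 0.7253 kg

m ≈ 0.725 kg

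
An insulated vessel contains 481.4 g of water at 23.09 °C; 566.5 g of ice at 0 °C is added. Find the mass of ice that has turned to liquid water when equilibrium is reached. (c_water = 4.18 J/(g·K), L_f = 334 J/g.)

Heat available from the water dropping to 0 °C: 481.4·4.18·23.09 = 46463 J.
Fully melting the ice requires m_ice L_f = 566.5·334 = 189211 J.
That's not enough to melt it all — equilibrium is at 0 °C with ice remaining.
m_melted·334 = 46463  ⇒  m_melted ≈ 139.1 g.

m_melted ≈ 139 g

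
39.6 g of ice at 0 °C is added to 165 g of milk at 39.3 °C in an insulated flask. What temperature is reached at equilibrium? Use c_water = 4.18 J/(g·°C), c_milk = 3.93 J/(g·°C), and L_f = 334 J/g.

Energy balance with sensible and latent terms:
melt ice: 39.6×334 = 13226
  meltwater 0→T: 39.6×4.18×T = 165.53 T
  milk: 648.45(T − 39.3)
813.98 T = 25484 − 13226 = 12258
T ≈ 15.06 °C — above 0 °C, consistent with complete melting.

T_f ≈ 15.1 °C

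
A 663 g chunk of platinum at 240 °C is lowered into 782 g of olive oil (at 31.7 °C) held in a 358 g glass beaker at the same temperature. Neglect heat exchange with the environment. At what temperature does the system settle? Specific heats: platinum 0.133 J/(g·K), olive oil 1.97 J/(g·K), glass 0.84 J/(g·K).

T_f ≈ 41.2 °C

Let T be the final temperature. ΣQ_i = 0:
663·0.133·(T − 240) + 782·1.97·(T − 31.7) + 358·0.84·(T − 31.7) = 0
88.18(T − 240) + 1540.5(T − 31.7) + 300.72(T − 31.7) = 0
(88.18 + 1540.5 + 300.72) T = 88.18·240 + 1540.5·31.7 + 300.72·31.7
T ≈ 41.22 °C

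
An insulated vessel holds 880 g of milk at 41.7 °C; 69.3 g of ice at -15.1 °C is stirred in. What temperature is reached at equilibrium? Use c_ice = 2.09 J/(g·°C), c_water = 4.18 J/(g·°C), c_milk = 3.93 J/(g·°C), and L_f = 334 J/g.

T_f ≈ 31.7 °C

Heat gained plus heat lost sum to zero:
ice -15.1→0 °C: 69.3×2.09×15.1 = 2187
  latent heat to melt: 69.3×334 = 23146
  warm the meltwater: 289.67 T
  milk: 3458.4(T − 41.7)
3748.1 T = 144215 − 25333 = 118882
T ≈ 31.72 °C — above 0 °C, consistent with complete melting.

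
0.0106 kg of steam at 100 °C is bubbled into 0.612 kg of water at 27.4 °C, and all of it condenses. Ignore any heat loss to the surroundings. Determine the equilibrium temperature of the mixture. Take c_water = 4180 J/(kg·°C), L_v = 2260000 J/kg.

T_f ≈ 37.8 °C

Net heat exchanged in the isolated system is zero:
steam→water at 100 °C releases m L_v = 0.0106·2260000 = 23956; condensate cools 100→T: 0.0106·4180·(T − 100) = 44.31(T − 100); water warms: 0.612·4180·(T − 27.4) = 2558.2(T − 27.4)
2602.5 T = 23956 + 4430.8 + 70094 = 98480
T ≈ 37.84 °C, under the boiling point, so the assumption holds.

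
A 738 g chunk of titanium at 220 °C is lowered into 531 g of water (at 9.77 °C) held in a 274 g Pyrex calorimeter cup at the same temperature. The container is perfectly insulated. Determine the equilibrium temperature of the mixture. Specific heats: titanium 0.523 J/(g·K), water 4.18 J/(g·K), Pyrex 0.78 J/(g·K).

Taking heat into each body as positive, Σ m c ΔT = 0:
738·0.523·(T − 220) + 531·4.18·(T − 9.77) + 274·0.78·(T − 9.77) = 0
385.97(T − 220) + 2219.6(T − 9.77) + 213.72(T − 9.77) = 0
(385.97 + 2219.6 + 213.72) T = 385.97·220 + 2219.6·9.77 + 213.72·9.77
T = 108688/2819.3 ≈ 38.55 °C

T_f ≈ 38.6 °C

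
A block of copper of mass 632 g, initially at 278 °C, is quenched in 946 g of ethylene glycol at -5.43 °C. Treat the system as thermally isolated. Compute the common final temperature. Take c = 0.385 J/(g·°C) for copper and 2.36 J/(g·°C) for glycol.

T_f ≈ 22.4 °C

T_f is the heat-capacity-weighted average of the initial temperatures:
T_f = (243.32*278 + 2232.6*(-5.43)) / (243.32 + 2232.6)
    = 55520 / 2475.9 ≈ 22.42 °C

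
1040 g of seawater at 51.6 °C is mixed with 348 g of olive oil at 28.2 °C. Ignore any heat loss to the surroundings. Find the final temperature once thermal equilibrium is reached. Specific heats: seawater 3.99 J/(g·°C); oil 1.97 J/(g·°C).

Net heat exchanged in the isolated system is zero:
1040×3.99×(T − 51.6) + 348×1.97×(T − 28.2) = 0
4149.6(T − 51.6) + 685.56(T − 28.2) = 0
4835.2 T = 233452
T = 233452/4835.2 ≈ 48.28 °C

T_f ≈ 48.3 °C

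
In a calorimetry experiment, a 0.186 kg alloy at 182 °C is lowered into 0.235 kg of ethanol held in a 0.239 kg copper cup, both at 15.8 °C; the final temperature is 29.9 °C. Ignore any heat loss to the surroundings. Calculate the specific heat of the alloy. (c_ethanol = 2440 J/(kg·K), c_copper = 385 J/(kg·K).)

c ≈ 332 J/(kg·K)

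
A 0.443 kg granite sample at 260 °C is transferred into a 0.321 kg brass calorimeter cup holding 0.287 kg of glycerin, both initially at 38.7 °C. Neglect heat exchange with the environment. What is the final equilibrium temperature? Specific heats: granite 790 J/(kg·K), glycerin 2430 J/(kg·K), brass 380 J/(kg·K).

T_f is the heat-capacity-weighted average of the initial temperatures:
T_f = (349.97*260 + 697.41*38.7 + 121.98*38.7) / (349.97 + 697.41 + 121.98)
    = 122703 / 1169.4 ≈ 104.93 °C

T_f ≈ 104.9 °C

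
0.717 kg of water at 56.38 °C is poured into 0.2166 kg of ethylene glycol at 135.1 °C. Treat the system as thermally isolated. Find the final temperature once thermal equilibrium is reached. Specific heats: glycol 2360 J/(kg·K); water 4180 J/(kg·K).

T_f ≈ 67.9 °C

Heat lost by the glycol equals heat gained by the water:
0.2166*2360*(135.1 − T) = 0.717*4180*(T − 56.38)
511.18(135.1 − T) = 2997.1(T − 56.38)
3508.2 T = 238034  ⇒  T ≈ 67.85 °C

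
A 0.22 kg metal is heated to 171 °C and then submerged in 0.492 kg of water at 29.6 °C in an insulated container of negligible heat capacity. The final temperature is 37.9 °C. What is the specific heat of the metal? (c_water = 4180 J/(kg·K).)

Let T be the final temperature. ΣQ_i = 0:
0.22·c·(37.9 − 171) + 0.492·4180·(37.9 − 29.6) = 0
-29.28 c = -17069
c = -17069/-29.28 ≈ 582.9 J/(kg·K)

c ≈ 583 J/(kg·K)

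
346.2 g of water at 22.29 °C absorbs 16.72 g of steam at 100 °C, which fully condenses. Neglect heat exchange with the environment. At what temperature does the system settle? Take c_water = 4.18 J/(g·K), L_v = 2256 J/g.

Conservation of energy gives ΣQ = 0:
latent heat released on condensation: 16.72·2256 = 37720; condensate cools 100→T: 16.72·4.18·(T − 100) = 69.89(T − 100); water warms: 346.2·4.18·(T − 22.29) = 1447.1(T − 22.29)
1517 T = 37720 + 6989 + 32256 = 76965
T ≈ 50.74 °C (< 100 °C, so full condensation is consistent).

T_f ≈ 50.7 °C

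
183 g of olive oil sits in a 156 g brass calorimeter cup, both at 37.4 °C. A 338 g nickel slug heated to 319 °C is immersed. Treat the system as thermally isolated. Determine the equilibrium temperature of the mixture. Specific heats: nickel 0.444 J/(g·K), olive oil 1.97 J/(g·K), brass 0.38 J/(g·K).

T_f ≈ 111.6 °C

Setting the total heat transfer to zero:
338·0.444·(T − 319) + 183·1.97·(T − 37.4) + 156·0.38·(T − 37.4) = 0
150.07(T − 319) + 360.51(T − 37.4) + 59.28(T − 37.4) = 0
569.86 T = 63573
T ≈ 111.56 °C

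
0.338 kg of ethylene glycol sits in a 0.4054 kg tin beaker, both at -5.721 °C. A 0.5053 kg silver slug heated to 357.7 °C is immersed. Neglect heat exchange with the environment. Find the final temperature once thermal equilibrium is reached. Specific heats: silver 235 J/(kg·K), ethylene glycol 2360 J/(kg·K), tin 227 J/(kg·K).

T_f ≈ 37.1 °C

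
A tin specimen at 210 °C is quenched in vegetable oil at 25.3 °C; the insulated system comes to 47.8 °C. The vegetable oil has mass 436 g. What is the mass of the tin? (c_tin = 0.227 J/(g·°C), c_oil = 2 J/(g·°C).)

Heat gained plus heat lost sum to zero:
m·0.227·(47.8 − 210) + 436·2·(47.8 − 25.3) = 0
-36.82 m = -19620
m = -19620/-36.82 ≈ 532.9 g

m ≈ 533 g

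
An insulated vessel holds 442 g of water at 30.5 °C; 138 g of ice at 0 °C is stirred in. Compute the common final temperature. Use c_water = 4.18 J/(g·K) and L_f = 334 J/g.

Taking heat into each body as positive, Σ m c ΔT = 0:
latent heat to melt: 138·334 = 46092
  meltwater 0→T: 138·4.18·T = 576.84 T
  water cools: 442·4.18·(T − 30.5) = 1847.6(T − 30.5)
2424.4 T = 56351 − 46092 = 10259
T ≈ 4.23 °C (positive, so assuming full melt was valid).

T_f ≈ 4.2 °C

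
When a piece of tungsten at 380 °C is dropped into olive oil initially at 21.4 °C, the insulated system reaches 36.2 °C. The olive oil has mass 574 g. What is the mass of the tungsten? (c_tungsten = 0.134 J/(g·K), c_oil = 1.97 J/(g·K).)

m ≈ 363 g

Heat lost by the tungsten = heat gained by the oil:
m·0.134·(380 − 36.2) = 574·1.97·(36.2 − 21.4)
46.07 m = 16736  ⇒  m ≈ 363.3 g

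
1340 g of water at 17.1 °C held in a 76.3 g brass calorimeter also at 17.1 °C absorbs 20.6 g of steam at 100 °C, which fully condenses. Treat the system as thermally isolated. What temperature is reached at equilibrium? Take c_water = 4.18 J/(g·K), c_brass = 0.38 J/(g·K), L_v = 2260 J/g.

T_f ≈ 26.5 °C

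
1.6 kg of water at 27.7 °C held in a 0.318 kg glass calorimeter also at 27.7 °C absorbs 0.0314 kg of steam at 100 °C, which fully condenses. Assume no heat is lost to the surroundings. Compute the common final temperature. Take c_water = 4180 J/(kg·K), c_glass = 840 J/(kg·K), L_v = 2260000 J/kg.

T_f ≈ 39.1 °C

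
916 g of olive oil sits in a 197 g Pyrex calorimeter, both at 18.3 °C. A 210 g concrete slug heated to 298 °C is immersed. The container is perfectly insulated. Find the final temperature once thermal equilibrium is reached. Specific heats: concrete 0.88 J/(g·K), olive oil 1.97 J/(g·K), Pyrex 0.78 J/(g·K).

T_f ≈ 42.4 °C

Heat gained plus heat lost sum to zero:
210×0.88×(T − 298) + 916×1.97×(T − 18.3) + 197×0.78×(T − 18.3) = 0
184.8(T − 298) + 1804.5(T − 18.3) + 153.66(T − 18.3) = 0
(184.8 + 1804.5 + 153.66) T = 184.8×298 + 1804.5×18.3 + 153.66×18.3
T ≈ 42.42 °C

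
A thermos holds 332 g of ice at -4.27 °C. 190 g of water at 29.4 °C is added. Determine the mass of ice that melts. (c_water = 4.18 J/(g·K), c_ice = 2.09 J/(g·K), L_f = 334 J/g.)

Heat available from the water dropping to 0 °C: 190×4.18×29.4 = 23349 J.
Of that, 332×2.09×4.27 = 2962.9 J goes to bring the ice to 0 °C, leaving 20387 J.
Fully melting the ice requires m_ice L_f = 332×334 = 110888 J.
20387 J < 110888 J, so only part of the ice melts and the system sits at 0 °C.
m_melted×334 = 20387  ⇒  m_melted ≈ 61.04 g.

m_melted ≈ 61 g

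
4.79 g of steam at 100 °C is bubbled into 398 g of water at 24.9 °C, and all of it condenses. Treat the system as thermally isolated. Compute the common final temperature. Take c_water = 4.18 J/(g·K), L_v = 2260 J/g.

T_f ≈ 32.2 °C

Energy conservation, ΣQ = 0:
latent heat released on condensation: 4.79×2260 = 10825; condensed water 100 °C→T: 20.02(T − 100); original water: 1663.6(T − 24.9)
1683.7 T = 10825 + 2002.2 + 41425 = 54252
T ≈ 32.22 °C, under the boiling point, so the assumption holds.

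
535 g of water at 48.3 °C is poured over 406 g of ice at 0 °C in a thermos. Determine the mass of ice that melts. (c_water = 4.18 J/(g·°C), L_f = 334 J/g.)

Water can give up m c ΔT = 535·4.18·48.3 = 108013 J before reaching 0 °C.
Fully melting the ice requires m_ice L_f = 406·334 = 135604 J.
That's not enough to melt it all — equilibrium is at 0 °C with ice remaining.
m_melt = 108013 / L_f = 323.4 g.

m_melted ≈ 323 g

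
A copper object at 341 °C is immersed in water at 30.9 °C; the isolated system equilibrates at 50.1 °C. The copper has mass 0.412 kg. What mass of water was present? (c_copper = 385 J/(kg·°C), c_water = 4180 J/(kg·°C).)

|Q_copper| = |Q_water|:
0.412·385·(341 − 50.1) = m·4180·(50.1 − 30.9)
80256 m = 46143  ⇒  m ≈ 0.5749 kg

m ≈ 0.575 kg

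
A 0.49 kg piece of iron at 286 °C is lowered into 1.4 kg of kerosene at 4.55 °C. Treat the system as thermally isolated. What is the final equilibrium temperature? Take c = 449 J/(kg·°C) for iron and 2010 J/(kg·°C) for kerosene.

T_f ≈ 25.0 °C

|Q_iron| = |Q_kerosene|:
0.49·449·(286 − T) = 1.4·2010·(T − 4.55)
220.01(286 − T) = 2814(T − 4.55)
3034 T = 75727  ⇒  T ≈ 24.96 °C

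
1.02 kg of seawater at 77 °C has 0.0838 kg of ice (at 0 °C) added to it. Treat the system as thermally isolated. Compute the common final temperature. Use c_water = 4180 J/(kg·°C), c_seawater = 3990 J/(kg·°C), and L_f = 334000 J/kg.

Taking heat into each body as positive, Σ m c ΔT = 0:
melt ice: 0.0838·334000 = 27989; warm the meltwater: 350.28 T; seawater cools: 1.02·3990·(T − 77) = 4069.8(T − 77)
4420.1 T = 313375 − 27989 = 285385
T ≈ 64.57 °C. Since T > 0 °C, the all-ice-melts assumption holds.

T_f ≈ 64.6 °C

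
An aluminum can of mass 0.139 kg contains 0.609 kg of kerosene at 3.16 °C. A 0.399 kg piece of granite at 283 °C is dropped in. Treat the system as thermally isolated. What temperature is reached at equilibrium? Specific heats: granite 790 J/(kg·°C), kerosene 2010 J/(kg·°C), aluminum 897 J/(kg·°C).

Taking heat into each body as positive, Σ m c ΔT = 0:
0.399·790·(T − 283) + 0.609·2010·(T − 3.16) + 0.139·897·(T − 3.16) = 0
315.21(T − 283) + 1224.1(T − 3.16) + 124.68(T − 3.16) = 0
1664 T = 93467
T = 93467 / 1664 = 56.2 °C

T_f ≈ 56.2 °C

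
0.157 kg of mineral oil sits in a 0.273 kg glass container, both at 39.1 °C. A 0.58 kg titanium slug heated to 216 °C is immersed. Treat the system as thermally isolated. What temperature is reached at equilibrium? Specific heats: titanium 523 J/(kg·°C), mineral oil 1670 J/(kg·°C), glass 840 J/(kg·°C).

Net heat exchanged in the isolated system is zero:
0.58*523*(T − 216) + 0.157*1670*(T − 39.1) + 0.273*840*(T − 39.1) = 0
794.85 T = 84739
T = 84739 / 794.85 = 107 °C

T_f ≈ 106.6 °C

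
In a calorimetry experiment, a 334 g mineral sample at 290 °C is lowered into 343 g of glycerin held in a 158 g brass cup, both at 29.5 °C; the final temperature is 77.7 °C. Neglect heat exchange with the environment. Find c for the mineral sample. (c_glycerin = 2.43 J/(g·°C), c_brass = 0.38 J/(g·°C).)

c ≈ 0.607 J/(g·°C)

Heat gained plus heat lost sum to zero:
334·c·(77.7 − 290) + 343·2.43·(77.7 − 29.5) + 158·0.38·(77.7 − 29.5) = 0
-70908 c = -43068
c = -43068/-70908 ≈ 0.6074 J/(g·°C)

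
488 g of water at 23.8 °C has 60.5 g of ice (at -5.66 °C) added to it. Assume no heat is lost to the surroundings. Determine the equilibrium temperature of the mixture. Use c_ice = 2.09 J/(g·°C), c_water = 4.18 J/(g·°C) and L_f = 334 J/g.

Taking heat into each body as positive, Σ m c ΔT = 0:
warm ice to 0 °C: 60.5·2.09·(0 − (-5.66)) = 715.68
  melt ice: 60.5·334 = 20207
  warm the meltwater: 252.89 T
  water: 2039.8(T − 23.8)
2292.7 T = 48548 − 20923 = 27626
T ≈ 12.05 °C. Since T > 0 °C, the all-ice-melts assumption holds.

T_f ≈ 12.0 °C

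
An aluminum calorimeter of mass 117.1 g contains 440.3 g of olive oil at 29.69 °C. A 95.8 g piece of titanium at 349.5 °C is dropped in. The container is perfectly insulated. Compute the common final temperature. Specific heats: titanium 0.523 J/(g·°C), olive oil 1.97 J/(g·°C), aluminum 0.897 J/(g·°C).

Net heat exchanged in the isolated system is zero:
95.8*0.523*(T − 349.5) + 440.3*1.97*(T − 29.69) + 117.1*0.897*(T − 29.69) = 0
(50.1 + 867.39 + 105.04) T = 50.1*349.5 + 867.39*29.69 + 105.04*29.69
T = 46383/1022.5 ≈ 45.36 °C

T_f ≈ 45.4 °C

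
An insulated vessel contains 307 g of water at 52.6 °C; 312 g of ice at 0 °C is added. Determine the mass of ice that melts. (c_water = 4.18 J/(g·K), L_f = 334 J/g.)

Heat available from the water dropping to 0 °C: 307·4.18·52.6 = 67499 J.
Melting all 312 g of ice would need 312·334 = 104208 J.
Since 67499 < 104208 J, not all the ice melts; equilibrium is at 0 °C.
m_melted·334 = 67499  ⇒  m_melted ≈ 202.1 g.

m_melted ≈ 202 g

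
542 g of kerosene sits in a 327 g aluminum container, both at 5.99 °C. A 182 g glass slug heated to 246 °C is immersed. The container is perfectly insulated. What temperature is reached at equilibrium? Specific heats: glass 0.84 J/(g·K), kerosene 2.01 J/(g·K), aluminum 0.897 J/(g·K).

Setting the total heat transfer to zero:
182·0.84·(T − 246) + 542·2.01·(T − 5.99) + 327·0.897·(T − 5.99) = 0
152.88(T − 246) + 1089.4(T − 5.99) + 293.32(T − 5.99) = 0
(152.88 + 1089.4 + 293.32) T = 152.88·246 + 1089.4·5.99 + 293.32·5.99
T ≈ 29.88 °C

T_f ≈ 29.9 °C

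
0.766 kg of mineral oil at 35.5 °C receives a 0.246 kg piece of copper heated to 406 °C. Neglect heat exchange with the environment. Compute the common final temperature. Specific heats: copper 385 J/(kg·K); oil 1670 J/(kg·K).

Heat lost by the copper equals heat gained by the oil:
0.246*385*(406 − T) = 0.766*1670*(T − 35.5)
94.71(406 − T) = 1279.2(T − 35.5)
1373.9 T = 83865  ⇒  T ≈ 61.04 °C

T_f ≈ 61.0 °C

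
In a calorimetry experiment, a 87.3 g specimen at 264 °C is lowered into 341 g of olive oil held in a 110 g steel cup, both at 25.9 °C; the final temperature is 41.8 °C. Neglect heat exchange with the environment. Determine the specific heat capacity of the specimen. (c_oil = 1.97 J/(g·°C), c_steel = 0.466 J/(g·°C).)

Setting the total heat transfer to zero:
87.3×c×(41.8 − 264) + 341×1.97×(41.8 − 25.9) + 110×0.466×(41.8 − 25.9) = 0
-19398 c = -11496
c = -11496/-19398 ≈ 0.5926 J/(g·°C)

c ≈ 0.593 J/(g·°C)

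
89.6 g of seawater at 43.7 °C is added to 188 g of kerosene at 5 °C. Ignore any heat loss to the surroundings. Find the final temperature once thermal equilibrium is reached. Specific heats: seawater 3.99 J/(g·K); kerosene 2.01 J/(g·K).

Let T be the final temperature. ΣQ_i = 0:
89.6×3.99×(T − 43.7) + 188×2.01×(T − 5) = 0
(357.5 + 377.88) T = 357.5×43.7 + 377.88×5
T ≈ 23.81 °C

T_f ≈ 23.8 °C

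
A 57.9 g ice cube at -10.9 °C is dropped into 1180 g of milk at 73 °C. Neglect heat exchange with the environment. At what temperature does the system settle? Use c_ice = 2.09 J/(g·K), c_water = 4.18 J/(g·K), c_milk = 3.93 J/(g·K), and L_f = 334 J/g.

T_f ≈ 65.1 °C

Let T be the final temperature. ΣQ_i = 0:
ice -10.9→0 °C: 57.9·2.09·10.9 = 1319; melt ice: 57.9·334 = 19339; warm the meltwater: 242.02 T; milk cools: 1180·3.93·(T − 73) = 4637.4(T − 73)
4879.4 T = 338530 − 20658 = 317873
T ≈ 65.15 °C. Since T > 0 °C, the all-ice-melts assumption holds.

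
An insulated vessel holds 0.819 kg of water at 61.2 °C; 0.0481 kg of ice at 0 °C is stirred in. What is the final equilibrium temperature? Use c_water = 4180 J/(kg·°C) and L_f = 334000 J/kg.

Setting the total heat transfer to zero:
fusion: m_ice L_f = 0.0481·334000 = 16065
  meltwater 0→T: 0.0481·4180·T = 201.06 T
  water cools: 0.819·4180·(T − 61.2) = 3423.4(T − 61.2)
3624.5 T = 209513 − 16065 = 193448
T ≈ 53.37 °C (positive, so assuming full melt was valid).

T_f ≈ 53.4 °C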